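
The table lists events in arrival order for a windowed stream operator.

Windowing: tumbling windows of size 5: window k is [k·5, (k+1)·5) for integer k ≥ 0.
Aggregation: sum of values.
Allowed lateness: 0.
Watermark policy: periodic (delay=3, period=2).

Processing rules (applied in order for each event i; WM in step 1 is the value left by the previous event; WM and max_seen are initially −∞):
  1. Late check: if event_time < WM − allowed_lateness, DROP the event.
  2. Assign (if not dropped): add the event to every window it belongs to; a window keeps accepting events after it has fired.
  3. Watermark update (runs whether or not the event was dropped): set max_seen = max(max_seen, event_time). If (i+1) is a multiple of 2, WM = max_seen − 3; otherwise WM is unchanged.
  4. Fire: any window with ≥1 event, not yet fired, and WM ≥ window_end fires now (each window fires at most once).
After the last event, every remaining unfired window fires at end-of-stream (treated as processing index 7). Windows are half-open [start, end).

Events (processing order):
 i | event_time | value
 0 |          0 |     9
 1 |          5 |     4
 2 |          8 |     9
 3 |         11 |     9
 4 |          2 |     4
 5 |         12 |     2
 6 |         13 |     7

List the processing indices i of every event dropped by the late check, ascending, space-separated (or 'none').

i=0 t=0 v=9: → [0,5); WM=−∞
i=1 t=5 v=4: → [5,10); WM=2
i=2 t=8 v=9: → [5,10); WM=2
i=3 t=11 v=9: → [10,15); WM=8; [0,5) fires=9
i=4 t=2 v=4: DROP (t<8-0); WM=8
i=5 t=12 v=2: → [10,15); WM=9
i=6 t=13 v=7: → [10,15); WM=9

4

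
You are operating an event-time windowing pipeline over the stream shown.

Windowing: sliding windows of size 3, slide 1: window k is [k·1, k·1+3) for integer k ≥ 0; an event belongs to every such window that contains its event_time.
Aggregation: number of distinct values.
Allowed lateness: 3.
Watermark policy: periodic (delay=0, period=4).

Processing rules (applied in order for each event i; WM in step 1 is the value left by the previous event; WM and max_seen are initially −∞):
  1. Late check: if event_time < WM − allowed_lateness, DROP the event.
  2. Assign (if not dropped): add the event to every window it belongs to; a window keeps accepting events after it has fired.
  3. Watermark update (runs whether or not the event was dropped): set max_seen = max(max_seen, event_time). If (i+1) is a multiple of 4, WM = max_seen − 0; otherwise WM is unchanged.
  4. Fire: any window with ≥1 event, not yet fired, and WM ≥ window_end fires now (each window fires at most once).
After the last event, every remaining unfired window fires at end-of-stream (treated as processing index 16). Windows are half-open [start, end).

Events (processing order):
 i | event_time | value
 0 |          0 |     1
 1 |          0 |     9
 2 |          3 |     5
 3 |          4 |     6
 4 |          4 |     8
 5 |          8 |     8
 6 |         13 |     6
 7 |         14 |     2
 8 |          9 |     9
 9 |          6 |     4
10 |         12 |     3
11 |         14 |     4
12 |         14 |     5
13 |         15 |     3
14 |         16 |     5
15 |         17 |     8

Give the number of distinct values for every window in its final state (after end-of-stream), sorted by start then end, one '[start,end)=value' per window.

[0,3)=2 [1,4)=1 [2,5)=3 [3,6)=3 [4,7)=2 [6,9)=1 [7,10)=1 [8,11)=1 [10,13)=1 [11,14)=2 [12,15)=5 [13,16)=5 [14,17)=4 [15,18)=3 [16,19)=2 [17,20)=1

i=0 t=0 v=1: → [0,3); WM=−∞
i=1 t=0 v=9: → [0,3); WM=−∞
i=2 t=3 v=5: → [3,6),[2,5),[1,4); WM=−∞
i=3 t=4 v=6: → [4,7),[3,6),[2,5); WM=4; [0,3) fires=2 [1,4) fires=1
i=4 t=4 v=8: → [4,7),[3,6),[2,5); WM=4
i=5 t=8 v=8: → [8,11),[7,10),[6,9); WM=4
i=6 t=13 v=6: → [13,16),[12,15),[11,14); WM=4
i=7 t=14 v=2: → [14,17),[13,16),[12,15); WM=14; [2,5) fires=3 [3,6) fires=3 [4,7) fires=2 [6,9) fires=1 [7,10) fires=1 [8,11) fires=1 [11,14) fires=1
i=8 t=9 v=9: DROP (t<14-3); WM=14
i=9 t=6 v=4: DROP (t<14-3); WM=14
i=10 t=12 v=3: → [12,15),[11,14),[10,13); WM=14; [10,13) fires=1
i=11 t=14 v=4: → [14,17),[13,16),[12,15); WM=14
i=12 t=14 v=5: → [14,17),[13,16),[12,15); WM=14
i=13 t=15 v=3: → [15,18),[14,17),[13,16); WM=14
i=14 t=16 v=5: → [16,19),[15,18),[14,17); WM=14
i=15 t=17 v=8: → [17,20),[16,19),[15,18); WM=17; [12,15) fires=5 [13,16) fires=5 [14,17) fires=4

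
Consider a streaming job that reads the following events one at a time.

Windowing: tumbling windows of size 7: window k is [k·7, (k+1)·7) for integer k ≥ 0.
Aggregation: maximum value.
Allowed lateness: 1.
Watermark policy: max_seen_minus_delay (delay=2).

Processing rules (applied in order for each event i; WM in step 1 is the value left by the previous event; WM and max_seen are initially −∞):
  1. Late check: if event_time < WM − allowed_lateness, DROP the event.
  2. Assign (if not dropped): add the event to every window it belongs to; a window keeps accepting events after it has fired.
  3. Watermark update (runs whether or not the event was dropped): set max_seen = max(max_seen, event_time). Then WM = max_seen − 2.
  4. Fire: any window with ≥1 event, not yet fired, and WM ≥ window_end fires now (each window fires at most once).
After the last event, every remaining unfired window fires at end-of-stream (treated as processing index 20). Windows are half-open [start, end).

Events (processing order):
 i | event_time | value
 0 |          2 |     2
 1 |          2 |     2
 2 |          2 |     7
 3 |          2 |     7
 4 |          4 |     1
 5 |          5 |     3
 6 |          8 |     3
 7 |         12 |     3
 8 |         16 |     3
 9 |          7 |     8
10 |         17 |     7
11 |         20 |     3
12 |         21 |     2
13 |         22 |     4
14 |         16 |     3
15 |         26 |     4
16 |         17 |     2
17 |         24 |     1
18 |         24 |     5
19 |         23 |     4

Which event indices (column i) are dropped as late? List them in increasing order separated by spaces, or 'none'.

9 14 16

i=0 t=2 v=2: → [0,7); WM=0
i=1 t=2 v=2: → [0,7); WM=0
i=2 t=2 v=7: → [0,7); WM=0
i=3 t=2 v=7: → [0,7); WM=0
i=4 t=4 v=1: → [0,7); WM=2
i=5 t=5 v=3: → [0,7); WM=3
i=6 t=8 v=3: → [7,14); WM=6
i=7 t=12 v=3: → [7,14); WM=10; [0,7) fires=7
i=8 t=16 v=3: → [14,21); WM=14; [7,14) fires=3
i=9 t=7 v=8: DROP (t<14-1); WM=14
i=10 t=17 v=7: → [14,21); WM=15
i=11 t=20 v=3: → [14,21); WM=18
i=12 t=21 v=2: → [21,28); WM=19
i=13 t=22 v=4: → [21,28); WM=20
i=14 t=16 v=3: DROP (t<20-1); WM=20
i=15 t=26 v=4: → [21,28); WM=24; [14,21) fires=7
i=16 t=17 v=2: DROP (t<24-1); WM=24
i=17 t=24 v=1: → [21,28); WM=24
i=18 t=24 v=5: → [21,28); WM=24
i=19 t=23 v=4: → [21,28); WM=24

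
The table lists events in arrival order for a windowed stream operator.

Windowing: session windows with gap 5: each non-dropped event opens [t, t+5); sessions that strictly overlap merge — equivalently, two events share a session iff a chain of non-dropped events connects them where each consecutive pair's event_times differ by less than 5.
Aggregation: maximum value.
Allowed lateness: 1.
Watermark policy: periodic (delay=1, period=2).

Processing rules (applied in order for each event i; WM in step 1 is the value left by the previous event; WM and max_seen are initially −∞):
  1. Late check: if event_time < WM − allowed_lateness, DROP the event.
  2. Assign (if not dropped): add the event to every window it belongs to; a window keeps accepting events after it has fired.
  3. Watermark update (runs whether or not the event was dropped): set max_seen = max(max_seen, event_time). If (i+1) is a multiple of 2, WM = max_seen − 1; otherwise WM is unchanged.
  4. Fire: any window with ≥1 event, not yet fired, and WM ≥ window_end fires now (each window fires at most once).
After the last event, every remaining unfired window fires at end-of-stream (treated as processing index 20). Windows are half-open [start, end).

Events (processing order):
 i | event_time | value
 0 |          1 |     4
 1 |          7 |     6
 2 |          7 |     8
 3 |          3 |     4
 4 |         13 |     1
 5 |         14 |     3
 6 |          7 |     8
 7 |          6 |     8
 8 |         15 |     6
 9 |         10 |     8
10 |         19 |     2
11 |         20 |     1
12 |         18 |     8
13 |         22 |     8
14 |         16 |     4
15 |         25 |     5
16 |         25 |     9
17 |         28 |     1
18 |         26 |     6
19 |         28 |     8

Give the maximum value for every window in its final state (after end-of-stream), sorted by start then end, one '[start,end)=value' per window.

[1,6)=4 [7,12)=8 [13,33)=9

i=0 t=1 v=4: → [1,6); WM=−∞
i=1 t=7 v=6: → [7,12); WM=6
i=2 t=7 v=8: → [7,12); WM=6
i=3 t=3 v=4: DROP (t<6-1); WM=6
i=4 t=13 v=1: → [13,18); WM=6
i=5 t=14 v=3: → [13,19); WM=13
i=6 t=7 v=8: DROP (t<13-1); WM=13
i=7 t=6 v=8: DROP (t<13-1); WM=13
i=8 t=15 v=6: → [13,20); WM=13
i=9 t=10 v=8: DROP (t<13-1); WM=14
i=10 t=19 v=2: → [13,24); WM=14
i=11 t=20 v=1: → [13,25); WM=19
i=12 t=18 v=8: → [13,25); WM=19
i=13 t=22 v=8: → [13,27); WM=21
i=14 t=16 v=4: DROP (t<21-1); WM=21
i=15 t=25 v=5: → [13,30); WM=24
i=16 t=25 v=9: → [13,30); WM=24
i=17 t=28 v=1: → [13,33); WM=27
i=18 t=26 v=6: → [13,33); WM=27
i=19 t=28 v=8: → [13,33); WM=27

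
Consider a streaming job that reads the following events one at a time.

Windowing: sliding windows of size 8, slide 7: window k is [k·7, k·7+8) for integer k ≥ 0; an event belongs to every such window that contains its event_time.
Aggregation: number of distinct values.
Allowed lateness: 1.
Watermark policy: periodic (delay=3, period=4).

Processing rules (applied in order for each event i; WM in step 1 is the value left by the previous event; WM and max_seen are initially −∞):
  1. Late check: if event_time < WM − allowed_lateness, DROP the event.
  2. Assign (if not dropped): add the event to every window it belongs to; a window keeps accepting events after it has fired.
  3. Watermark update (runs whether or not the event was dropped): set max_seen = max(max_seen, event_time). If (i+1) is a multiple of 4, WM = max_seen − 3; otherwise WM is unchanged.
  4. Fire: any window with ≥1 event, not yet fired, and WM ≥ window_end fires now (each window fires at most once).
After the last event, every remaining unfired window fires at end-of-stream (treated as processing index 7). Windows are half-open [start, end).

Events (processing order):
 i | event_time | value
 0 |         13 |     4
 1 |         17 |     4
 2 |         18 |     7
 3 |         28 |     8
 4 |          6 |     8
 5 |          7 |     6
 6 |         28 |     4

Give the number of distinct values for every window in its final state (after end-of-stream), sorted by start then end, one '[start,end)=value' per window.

i=0 t=13 v=4: → [7,15); WM=−∞
i=1 t=17 v=4: → [14,22); WM=−∞
i=2 t=18 v=7: → [14,22); WM=−∞
i=3 t=28 v=8: → [28,36),[21,29); WM=25; [7,15) fires=1 [14,22) fires=2
i=4 t=6 v=8: DROP (t<25-1); WM=25
i=5 t=7 v=6: DROP (t<25-1); WM=25
i=6 t=28 v=4: → [28,36),[21,29); WM=25

[7,15)=1 [14,22)=2 [21,29)=2 [28,36)=2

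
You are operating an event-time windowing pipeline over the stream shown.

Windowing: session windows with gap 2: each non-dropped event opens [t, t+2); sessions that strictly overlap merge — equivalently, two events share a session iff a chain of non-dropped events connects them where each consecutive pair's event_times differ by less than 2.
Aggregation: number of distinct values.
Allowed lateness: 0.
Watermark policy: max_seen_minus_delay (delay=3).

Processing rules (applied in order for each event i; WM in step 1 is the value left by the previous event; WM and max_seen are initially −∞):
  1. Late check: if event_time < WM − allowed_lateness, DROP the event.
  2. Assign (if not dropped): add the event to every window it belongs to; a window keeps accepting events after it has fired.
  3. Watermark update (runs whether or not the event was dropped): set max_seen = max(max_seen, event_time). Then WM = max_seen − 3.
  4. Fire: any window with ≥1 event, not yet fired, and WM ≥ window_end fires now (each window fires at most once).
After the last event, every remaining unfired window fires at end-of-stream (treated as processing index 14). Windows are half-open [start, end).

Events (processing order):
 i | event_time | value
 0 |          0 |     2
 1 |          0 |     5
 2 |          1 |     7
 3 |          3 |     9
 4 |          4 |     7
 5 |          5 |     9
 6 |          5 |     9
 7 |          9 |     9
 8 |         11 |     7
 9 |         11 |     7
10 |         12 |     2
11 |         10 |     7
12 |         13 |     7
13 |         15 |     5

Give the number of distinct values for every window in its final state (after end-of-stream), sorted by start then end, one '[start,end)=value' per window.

[0,3)=3 [3,7)=2 [9,15)=3 [15,17)=1

i=0 t=0 v=2: → [0,2); WM=-3
i=1 t=0 v=5: → [0,2); WM=-3
i=2 t=1 v=7: → [0,3); WM=-2
i=3 t=3 v=9: → [3,5); WM=0
i=4 t=4 v=7: → [3,6); WM=1
i=5 t=5 v=9: → [3,7); WM=2
i=6 t=5 v=9: → [3,7); WM=2
i=7 t=9 v=9: → [9,11); WM=6
i=8 t=11 v=7: → [11,13); WM=8
i=9 t=11 v=7: → [11,13); WM=8
i=10 t=12 v=2: → [11,14); WM=9
i=11 t=10 v=7: → [9,14); WM=9
i=12 t=13 v=7: → [9,15); WM=10
i=13 t=15 v=5: → [15,17); WM=12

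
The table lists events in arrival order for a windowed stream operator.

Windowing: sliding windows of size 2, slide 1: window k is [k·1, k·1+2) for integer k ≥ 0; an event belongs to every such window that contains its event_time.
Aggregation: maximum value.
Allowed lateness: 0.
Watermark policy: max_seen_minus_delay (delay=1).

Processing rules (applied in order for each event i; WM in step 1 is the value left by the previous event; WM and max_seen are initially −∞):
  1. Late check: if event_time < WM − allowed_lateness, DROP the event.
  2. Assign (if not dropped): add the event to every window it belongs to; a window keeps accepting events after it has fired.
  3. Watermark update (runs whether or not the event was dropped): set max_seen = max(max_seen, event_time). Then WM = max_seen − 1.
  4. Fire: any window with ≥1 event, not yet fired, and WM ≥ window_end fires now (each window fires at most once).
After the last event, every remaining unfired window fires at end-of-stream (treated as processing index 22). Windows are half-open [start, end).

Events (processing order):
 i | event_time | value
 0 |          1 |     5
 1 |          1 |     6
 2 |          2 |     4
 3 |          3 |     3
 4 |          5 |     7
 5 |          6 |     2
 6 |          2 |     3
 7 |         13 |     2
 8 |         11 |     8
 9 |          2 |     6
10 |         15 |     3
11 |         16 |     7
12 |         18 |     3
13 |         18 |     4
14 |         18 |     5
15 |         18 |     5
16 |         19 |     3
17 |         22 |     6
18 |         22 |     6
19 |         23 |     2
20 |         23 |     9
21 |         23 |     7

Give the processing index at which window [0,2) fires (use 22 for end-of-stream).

3

i=0 t=1 v=5: → [1,3),[0,2); WM=0
i=1 t=1 v=6: → [1,3),[0,2); WM=0
i=2 t=2 v=4: → [2,4),[1,3); WM=1
i=3 t=3 v=3: → [3,5),[2,4); WM=2; [0,2) fires=6
i=4 t=5 v=7: → [5,7),[4,6); WM=4; [1,3) fires=6 [2,4) fires=4
i=5 t=6 v=2: → [6,8),[5,7); WM=5; [3,5) fires=3
i=6 t=2 v=3: DROP (t<5-0); WM=5
i=7 t=13 v=2: → [13,15),[12,14); WM=12; [4,6) fires=7 [5,7) fires=7 [6,8) fires=2
i=8 t=11 v=8: DROP (t<12-0); WM=12
i=9 t=2 v=6: DROP (t<12-0); WM=12
i=10 t=15 v=3: → [15,17),[14,16); WM=14; [12,14) fires=2
i=11 t=16 v=7: → [16,18),[15,17); WM=15; [13,15) fires=2
i=12 t=18 v=3: → [18,20),[17,19); WM=17; [14,16) fires=3 [15,17) fires=7
i=13 t=18 v=4: → [18,20),[17,19); WM=17
i=14 t=18 v=5: → [18,20),[17,19); WM=17
i=15 t=18 v=5: → [18,20),[17,19); WM=17
i=16 t=19 v=3: → [19,21),[18,20); WM=18; [16,18) fires=7
i=17 t=22 v=6: → [22,24),[21,23); WM=21; [17,19) fires=5 [18,20) fires=5 [19,21) fires=3
i=18 t=22 v=6: → [22,24),[21,23); WM=21
i=19 t=23 v=2: → [23,25),[22,24); WM=22
i=20 t=23 v=9: → [23,25),[22,24); WM=22
i=21 t=23 v=7: → [23,25),[22,24); WM=22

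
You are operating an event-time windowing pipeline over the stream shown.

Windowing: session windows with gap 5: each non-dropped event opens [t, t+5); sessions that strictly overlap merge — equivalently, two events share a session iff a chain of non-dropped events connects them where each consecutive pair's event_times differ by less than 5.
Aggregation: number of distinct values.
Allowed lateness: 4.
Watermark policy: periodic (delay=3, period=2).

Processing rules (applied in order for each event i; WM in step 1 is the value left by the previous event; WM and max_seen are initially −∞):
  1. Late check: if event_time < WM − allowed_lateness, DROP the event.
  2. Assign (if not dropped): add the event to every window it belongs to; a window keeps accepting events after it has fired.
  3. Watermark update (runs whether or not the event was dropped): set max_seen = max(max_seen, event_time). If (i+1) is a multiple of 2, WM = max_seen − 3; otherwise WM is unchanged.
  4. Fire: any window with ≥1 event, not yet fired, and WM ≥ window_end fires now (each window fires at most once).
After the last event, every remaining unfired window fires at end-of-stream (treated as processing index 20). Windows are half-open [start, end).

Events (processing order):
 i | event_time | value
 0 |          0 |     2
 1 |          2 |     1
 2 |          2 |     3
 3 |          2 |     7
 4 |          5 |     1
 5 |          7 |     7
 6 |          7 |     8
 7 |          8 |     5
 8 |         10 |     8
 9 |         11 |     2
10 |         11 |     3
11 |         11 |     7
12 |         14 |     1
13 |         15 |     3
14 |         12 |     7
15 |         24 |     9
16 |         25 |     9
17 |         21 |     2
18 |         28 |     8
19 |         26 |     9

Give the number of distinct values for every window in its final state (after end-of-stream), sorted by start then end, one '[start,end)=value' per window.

[0,20)=6 [21,33)=3

i=0 t=0 v=2: → [0,5); WM=−∞
i=1 t=2 v=1: → [0,7); WM=-1
i=2 t=2 v=3: → [0,7); WM=-1
i=3 t=2 v=7: → [0,7); WM=-1
i=4 t=5 v=1: → [0,10); WM=-1
i=5 t=7 v=7: → [0,12); WM=4
i=6 t=7 v=8: → [0,12); WM=4
i=7 t=8 v=5: → [0,13); WM=5
i=8 t=10 v=8: → [0,15); WM=5
i=9 t=11 v=2: → [0,16); WM=8
i=10 t=11 v=3: → [0,16); WM=8
i=11 t=11 v=7: → [0,16); WM=8
i=12 t=14 v=1: → [0,19); WM=8
i=13 t=15 v=3: → [0,20); WM=12
i=14 t=12 v=7: → [0,20); WM=12
i=15 t=24 v=9: → [24,29); WM=21
i=16 t=25 v=9: → [24,30); WM=21
i=17 t=21 v=2: → [21,30); WM=22
i=18 t=28 v=8: → [21,33); WM=22
i=19 t=26 v=9: → [21,33); WM=25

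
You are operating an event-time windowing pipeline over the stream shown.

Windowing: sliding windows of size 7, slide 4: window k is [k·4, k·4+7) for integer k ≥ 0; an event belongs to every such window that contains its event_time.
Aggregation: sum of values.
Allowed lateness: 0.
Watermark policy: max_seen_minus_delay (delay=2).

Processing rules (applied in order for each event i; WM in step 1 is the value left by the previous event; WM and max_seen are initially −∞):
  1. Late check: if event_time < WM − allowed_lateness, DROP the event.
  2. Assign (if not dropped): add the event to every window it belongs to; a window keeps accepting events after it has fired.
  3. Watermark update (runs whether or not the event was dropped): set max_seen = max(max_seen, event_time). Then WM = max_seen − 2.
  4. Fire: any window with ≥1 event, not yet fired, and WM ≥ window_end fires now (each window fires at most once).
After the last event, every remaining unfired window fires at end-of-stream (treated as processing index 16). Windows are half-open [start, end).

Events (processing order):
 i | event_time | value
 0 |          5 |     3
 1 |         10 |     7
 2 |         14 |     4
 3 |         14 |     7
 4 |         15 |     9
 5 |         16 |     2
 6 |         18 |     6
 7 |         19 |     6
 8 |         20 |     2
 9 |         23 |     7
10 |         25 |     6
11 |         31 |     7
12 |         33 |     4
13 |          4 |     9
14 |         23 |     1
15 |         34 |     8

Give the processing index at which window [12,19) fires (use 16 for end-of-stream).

i=0 t=5 v=3: → [4,11),[0,7); WM=3
i=1 t=10 v=7: → [8,15),[4,11); WM=8; [0,7) fires=3
i=2 t=14 v=4: → [12,19),[8,15); WM=12; [4,11) fires=10
i=3 t=14 v=7: → [12,19),[8,15); WM=12
i=4 t=15 v=9: → [12,19); WM=13
i=5 t=16 v=2: → [16,23),[12,19); WM=14
i=6 t=18 v=6: → [16,23),[12,19); WM=16; [8,15) fires=18
i=7 t=19 v=6: → [16,23); WM=17
i=8 t=20 v=2: → [20,27),[16,23); WM=18
i=9 t=23 v=7: → [20,27); WM=21; [12,19) fires=28
i=10 t=25 v=6: → [24,31),[20,27); WM=23; [16,23) fires=16
i=11 t=31 v=7: → [28,35); WM=29; [20,27) fires=15
i=12 t=33 v=4: → [32,39),[28,35); WM=31; [24,31) fires=6
i=13 t=4 v=9: DROP (t<31-0); WM=31
i=14 t=23 v=1: DROP (t<31-0); WM=31
i=15 t=34 v=8: → [32,39),[28,35); WM=32

9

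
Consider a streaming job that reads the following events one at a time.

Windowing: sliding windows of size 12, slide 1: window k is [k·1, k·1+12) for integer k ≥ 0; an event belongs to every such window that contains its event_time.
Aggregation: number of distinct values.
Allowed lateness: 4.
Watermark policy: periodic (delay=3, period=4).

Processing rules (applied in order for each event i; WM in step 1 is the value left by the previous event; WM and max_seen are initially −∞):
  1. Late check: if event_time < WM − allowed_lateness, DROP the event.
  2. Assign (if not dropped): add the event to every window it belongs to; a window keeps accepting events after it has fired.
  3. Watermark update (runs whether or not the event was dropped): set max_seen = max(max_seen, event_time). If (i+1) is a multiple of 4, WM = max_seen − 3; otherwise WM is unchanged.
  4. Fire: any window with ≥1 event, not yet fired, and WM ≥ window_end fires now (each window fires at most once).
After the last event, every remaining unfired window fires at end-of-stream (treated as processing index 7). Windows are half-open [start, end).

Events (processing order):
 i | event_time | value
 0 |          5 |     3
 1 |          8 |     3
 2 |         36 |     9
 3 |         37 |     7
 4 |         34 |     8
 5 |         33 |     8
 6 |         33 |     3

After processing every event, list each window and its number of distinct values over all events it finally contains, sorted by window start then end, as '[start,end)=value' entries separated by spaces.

i=0 t=5 v=3: → [5,17),[4,16),[3,15),[2,14),[1,13),[0,12); WM=−∞
i=1 t=8 v=3: → [8,20),[7,19),[6,18),[5,17),[4,16),[3,15),[2,14),[1,13),[0,12); WM=−∞
i=2 t=36 v=9: → [36,48),[35,47),[34,46),[33,45),[32,44),[31,43),[30,42),[29,41),[28,40),[27,39),[26,38),[25,37); WM=−∞
i=3 t=37 v=7: → [37,49),[36,48),[35,47),[34,46),[33,45),[32,44),[31,43),[30,42),[29,41),[28,40),[27,39),[26,38); WM=34; [0,12) fires=1 [1,13) fires=1 [2,14) fires=1 [3,15) fires=1 [4,16) fires=1 [5,17) fires=1 [6,18) fires=1 [7,19) fires=1 [8,20) fires=1
i=4 t=34 v=8: → [34,46),[33,45),[32,44),[31,43),[30,42),[29,41),[28,40),[27,39),[26,38),[25,37),[24,36),[23,35); WM=34
i=5 t=33 v=8: → [33,45),[32,44),[31,43),[30,42),[29,41),[28,40),[27,39),[26,38),[25,37),[24,36),[23,35),[22,34); WM=34; [22,34) fires=1
i=6 t=33 v=3: → [33,45),[32,44),[31,43),[30,42),[29,41),[28,40),[27,39),[26,38),[25,37),[24,36),[23,35),[22,34); WM=34

[0,12)=1 [1,13)=1 [2,14)=1 [3,15)=1 [4,16)=1 [5,17)=1 [6,18)=1 [7,19)=1 [8,20)=1 [22,34)=2 [23,35)=2 [24,36)=2 [25,37)=3 [26,38)=4 [27,39)=4 [28,40)=4 [29,41)=4 [30,42)=4 [31,43)=4 [32,44)=4 [33,45)=4 [34,46)=3 [35,47)=2 [36,48)=2 [37,49)=1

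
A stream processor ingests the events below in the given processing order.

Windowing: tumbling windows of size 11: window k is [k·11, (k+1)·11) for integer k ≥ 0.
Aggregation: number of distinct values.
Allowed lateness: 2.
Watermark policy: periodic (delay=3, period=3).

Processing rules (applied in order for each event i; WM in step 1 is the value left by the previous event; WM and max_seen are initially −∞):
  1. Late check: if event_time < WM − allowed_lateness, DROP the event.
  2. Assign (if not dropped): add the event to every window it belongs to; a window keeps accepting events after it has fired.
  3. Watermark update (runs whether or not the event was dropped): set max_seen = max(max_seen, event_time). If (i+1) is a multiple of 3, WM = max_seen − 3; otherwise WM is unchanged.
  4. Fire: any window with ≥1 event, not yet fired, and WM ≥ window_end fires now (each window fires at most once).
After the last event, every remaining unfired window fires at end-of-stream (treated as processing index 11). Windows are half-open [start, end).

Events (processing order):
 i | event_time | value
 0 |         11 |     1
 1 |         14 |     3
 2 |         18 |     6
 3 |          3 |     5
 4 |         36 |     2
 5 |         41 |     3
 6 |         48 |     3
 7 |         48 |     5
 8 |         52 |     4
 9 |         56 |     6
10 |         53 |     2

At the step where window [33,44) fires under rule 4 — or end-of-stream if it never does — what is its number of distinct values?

i=0 t=11 v=1: → [11,22); WM=−∞
i=1 t=14 v=3: → [11,22); WM=−∞
i=2 t=18 v=6: → [11,22); WM=15
i=3 t=3 v=5: DROP (t<15-2); WM=15
i=4 t=36 v=2: → [33,44); WM=15
i=5 t=41 v=3: → [33,44); WM=38; [11,22) fires=3
i=6 t=48 v=3: → [44,55); WM=38
i=7 t=48 v=5: → [44,55); WM=38
i=8 t=52 v=4: → [44,55); WM=49; [33,44) fires=2
i=9 t=56 v=6: → [55,66); WM=49
i=10 t=53 v=2: → [44,55); WM=49

2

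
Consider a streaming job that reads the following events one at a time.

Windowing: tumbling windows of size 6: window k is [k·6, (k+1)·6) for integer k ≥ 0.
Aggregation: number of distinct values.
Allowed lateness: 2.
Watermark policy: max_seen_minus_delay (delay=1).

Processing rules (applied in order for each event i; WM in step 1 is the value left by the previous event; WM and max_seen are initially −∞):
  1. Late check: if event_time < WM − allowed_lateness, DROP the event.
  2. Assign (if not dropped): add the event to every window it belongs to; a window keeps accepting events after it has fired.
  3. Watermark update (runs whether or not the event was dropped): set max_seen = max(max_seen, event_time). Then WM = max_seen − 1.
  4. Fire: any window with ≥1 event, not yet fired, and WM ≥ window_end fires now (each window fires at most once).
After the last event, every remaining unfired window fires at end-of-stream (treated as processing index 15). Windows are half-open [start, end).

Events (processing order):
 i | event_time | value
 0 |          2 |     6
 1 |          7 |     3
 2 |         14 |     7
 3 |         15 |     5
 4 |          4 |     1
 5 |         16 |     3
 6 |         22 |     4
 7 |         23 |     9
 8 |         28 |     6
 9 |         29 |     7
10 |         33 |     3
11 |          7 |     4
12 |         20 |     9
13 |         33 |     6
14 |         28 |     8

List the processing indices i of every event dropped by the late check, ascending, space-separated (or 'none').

i=0 t=2 v=6: → [0,6); WM=1
i=1 t=7 v=3: → [6,12); WM=6; [0,6) fires=1
i=2 t=14 v=7: → [12,18); WM=13; [6,12) fires=1
i=3 t=15 v=5: → [12,18); WM=14
i=4 t=4 v=1: DROP (t<14-2); WM=14
i=5 t=16 v=3: → [12,18); WM=15
i=6 t=22 v=4: → [18,24); WM=21; [12,18) fires=3
i=7 t=23 v=9: → [18,24); WM=22
i=8 t=28 v=6: → [24,30); WM=27; [18,24) fires=2
i=9 t=29 v=7: → [24,30); WM=28
i=10 t=33 v=3: → [30,36); WM=32; [24,30) fires=2
i=11 t=7 v=4: DROP (t<32-2); WM=32
i=12 t=20 v=9: DROP (t<32-2); WM=32
i=13 t=33 v=6: → [30,36); WM=32
i=14 t=28 v=8: DROP (t<32-2); WM=32

4 11 12 14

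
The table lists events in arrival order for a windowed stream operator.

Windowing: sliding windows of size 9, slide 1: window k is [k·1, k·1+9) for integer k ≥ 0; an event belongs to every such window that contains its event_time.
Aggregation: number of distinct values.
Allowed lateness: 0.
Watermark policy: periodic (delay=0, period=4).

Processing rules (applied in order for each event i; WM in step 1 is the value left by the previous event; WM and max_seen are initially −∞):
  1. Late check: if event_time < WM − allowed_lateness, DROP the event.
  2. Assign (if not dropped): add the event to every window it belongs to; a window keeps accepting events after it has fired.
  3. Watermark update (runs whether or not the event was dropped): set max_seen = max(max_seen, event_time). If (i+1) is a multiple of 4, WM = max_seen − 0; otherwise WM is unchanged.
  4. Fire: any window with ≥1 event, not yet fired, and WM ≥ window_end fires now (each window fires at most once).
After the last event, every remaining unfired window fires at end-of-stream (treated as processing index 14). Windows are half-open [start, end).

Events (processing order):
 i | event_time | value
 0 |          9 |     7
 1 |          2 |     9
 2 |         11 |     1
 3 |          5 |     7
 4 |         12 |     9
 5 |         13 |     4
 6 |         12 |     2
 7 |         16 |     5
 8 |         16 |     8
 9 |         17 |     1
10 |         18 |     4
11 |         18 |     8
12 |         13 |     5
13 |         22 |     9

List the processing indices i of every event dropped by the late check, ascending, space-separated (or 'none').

12

i=0 t=9 v=7: → [9,18),[8,17),[7,16),[6,15),[5,14),[4,13),[3,12),[2,11),[1,10); WM=−∞
i=1 t=2 v=9: → [2,11),[1,10),[0,9); WM=−∞
i=2 t=11 v=1: → [11,20),[10,19),[9,18),[8,17),[7,16),[6,15),[5,14),[4,13),[3,12); WM=−∞
i=3 t=5 v=7: → [5,14),[4,13),[3,12),[2,11),[1,10),[0,9); WM=11; [0,9) fires=2 [1,10) fires=2 [2,11) fires=2
i=4 t=12 v=9: → [12,21),[11,20),[10,19),[9,18),[8,17),[7,16),[6,15),[5,14),[4,13); WM=11
i=5 t=13 v=4: → [13,22),[12,21),[11,20),[10,19),[9,18),[8,17),[7,16),[6,15),[5,14); WM=11
i=6 t=12 v=2: → [12,21),[11,20),[10,19),[9,18),[8,17),[7,16),[6,15),[5,14),[4,13); WM=11
i=7 t=16 v=5: → [16,25),[15,24),[14,23),[13,22),[12,21),[11,20),[10,19),[9,18),[8,17); WM=16; [3,12) fires=2 [4,13) fires=4 [5,14) fires=5 [6,15) fires=5 [7,16) fires=5
i=8 t=16 v=8: → [16,25),[15,24),[14,23),[13,22),[12,21),[11,20),[10,19),[9,18),[8,17); WM=16
i=9 t=17 v=1: → [17,26),[16,25),[15,24),[14,23),[13,22),[12,21),[11,20),[10,19),[9,18); WM=16
i=10 t=18 v=4: → [18,27),[17,26),[16,25),[15,24),[14,23),[13,22),[12,21),[11,20),[10,19); WM=16
i=11 t=18 v=8: → [18,27),[17,26),[16,25),[15,24),[14,23),[13,22),[12,21),[11,20),[10,19); WM=18; [8,17) fires=7 [9,18) fires=7
i=12 t=13 v=5: DROP (t<18-0); WM=18
i=13 t=22 v=9: → [22,31),[21,30),[20,29),[19,28),[18,27),[17,26),[16,25),[15,24),[14,23); WM=18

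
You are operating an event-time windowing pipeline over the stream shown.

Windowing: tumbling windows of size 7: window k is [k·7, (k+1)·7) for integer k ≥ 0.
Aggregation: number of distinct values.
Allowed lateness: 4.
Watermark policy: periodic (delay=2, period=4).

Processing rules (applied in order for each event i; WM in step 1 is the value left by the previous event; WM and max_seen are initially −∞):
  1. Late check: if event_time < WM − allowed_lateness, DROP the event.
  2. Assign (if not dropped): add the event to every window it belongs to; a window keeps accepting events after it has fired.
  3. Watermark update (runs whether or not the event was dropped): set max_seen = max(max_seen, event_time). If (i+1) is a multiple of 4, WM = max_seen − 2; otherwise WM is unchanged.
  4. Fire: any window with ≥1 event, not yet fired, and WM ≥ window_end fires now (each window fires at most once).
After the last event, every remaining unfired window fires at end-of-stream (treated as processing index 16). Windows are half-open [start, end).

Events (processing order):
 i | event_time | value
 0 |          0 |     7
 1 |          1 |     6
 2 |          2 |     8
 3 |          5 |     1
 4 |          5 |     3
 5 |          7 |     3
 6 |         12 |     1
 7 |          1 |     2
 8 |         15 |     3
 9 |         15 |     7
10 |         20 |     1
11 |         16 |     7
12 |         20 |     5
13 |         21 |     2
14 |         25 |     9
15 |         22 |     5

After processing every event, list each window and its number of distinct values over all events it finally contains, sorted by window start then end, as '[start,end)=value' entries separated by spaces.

[0,7)=6 [7,14)=2 [14,21)=4 [21,28)=3

i=0 t=0 v=7: → [0,7); WM=−∞
i=1 t=1 v=6: → [0,7); WM=−∞
i=2 t=2 v=8: → [0,7); WM=−∞
i=3 t=5 v=1: → [0,7); WM=3
i=4 t=5 v=3: → [0,7); WM=3
i=5 t=7 v=3: → [7,14); WM=3
i=6 t=12 v=1: → [7,14); WM=3
i=7 t=1 v=2: → [0,7); WM=10; [0,7) fires=6
i=8 t=15 v=3: → [14,21); WM=10
i=9 t=15 v=7: → [14,21); WM=10
i=10 t=20 v=1: → [14,21); WM=10
i=11 t=16 v=7: → [14,21); WM=18; [7,14) fires=2
i=12 t=20 v=5: → [14,21); WM=18
i=13 t=21 v=2: → [21,28); WM=18
i=14 t=25 v=9: → [21,28); WM=18
i=15 t=22 v=5: → [21,28); WM=23; [14,21) fires=4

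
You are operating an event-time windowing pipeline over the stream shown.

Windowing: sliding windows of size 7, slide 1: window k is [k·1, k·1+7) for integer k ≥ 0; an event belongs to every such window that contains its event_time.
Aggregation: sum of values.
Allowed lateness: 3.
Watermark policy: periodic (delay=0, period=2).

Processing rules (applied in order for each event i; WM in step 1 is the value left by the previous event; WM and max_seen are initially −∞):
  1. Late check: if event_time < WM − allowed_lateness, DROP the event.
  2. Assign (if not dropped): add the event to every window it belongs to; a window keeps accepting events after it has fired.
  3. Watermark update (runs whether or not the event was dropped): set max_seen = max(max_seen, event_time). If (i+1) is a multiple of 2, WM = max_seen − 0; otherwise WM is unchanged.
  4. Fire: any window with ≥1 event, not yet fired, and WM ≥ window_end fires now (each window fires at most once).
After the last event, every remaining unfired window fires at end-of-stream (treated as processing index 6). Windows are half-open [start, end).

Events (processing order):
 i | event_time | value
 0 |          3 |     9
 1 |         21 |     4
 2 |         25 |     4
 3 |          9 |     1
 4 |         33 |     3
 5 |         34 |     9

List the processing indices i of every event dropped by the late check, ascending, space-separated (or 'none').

3

i=0 t=3 v=9: → [3,10),[2,9),[1,8),[0,7); WM=−∞
i=1 t=21 v=4: → [21,28),[20,27),[19,26),[18,25),[17,24),[16,23),[15,22); WM=21; [0,7) fires=9 [1,8) fires=9 [2,9) fires=9 [3,10) fires=9
i=2 t=25 v=4: → [25,32),[24,31),[23,30),[22,29),[21,28),[20,27),[19,26); WM=21
i=3 t=9 v=1: DROP (t<21-3); WM=25; [15,22) fires=4 [16,23) fires=4 [17,24) fires=4 [18,25) fires=4
i=4 t=33 v=3: → [33,40),[32,39),[31,38),[30,37),[29,36),[28,35),[27,34); WM=25
i=5 t=34 v=9: → [34,41),[33,40),[32,39),[31,38),[30,37),[29,36),[28,35); WM=34; [19,26) fires=8 [20,27) fires=8 [21,28) fires=8 [22,29) fires=4 [23,30) fires=4 [24,31) fires=4 [25,32) fires=4 [27,34) fires=3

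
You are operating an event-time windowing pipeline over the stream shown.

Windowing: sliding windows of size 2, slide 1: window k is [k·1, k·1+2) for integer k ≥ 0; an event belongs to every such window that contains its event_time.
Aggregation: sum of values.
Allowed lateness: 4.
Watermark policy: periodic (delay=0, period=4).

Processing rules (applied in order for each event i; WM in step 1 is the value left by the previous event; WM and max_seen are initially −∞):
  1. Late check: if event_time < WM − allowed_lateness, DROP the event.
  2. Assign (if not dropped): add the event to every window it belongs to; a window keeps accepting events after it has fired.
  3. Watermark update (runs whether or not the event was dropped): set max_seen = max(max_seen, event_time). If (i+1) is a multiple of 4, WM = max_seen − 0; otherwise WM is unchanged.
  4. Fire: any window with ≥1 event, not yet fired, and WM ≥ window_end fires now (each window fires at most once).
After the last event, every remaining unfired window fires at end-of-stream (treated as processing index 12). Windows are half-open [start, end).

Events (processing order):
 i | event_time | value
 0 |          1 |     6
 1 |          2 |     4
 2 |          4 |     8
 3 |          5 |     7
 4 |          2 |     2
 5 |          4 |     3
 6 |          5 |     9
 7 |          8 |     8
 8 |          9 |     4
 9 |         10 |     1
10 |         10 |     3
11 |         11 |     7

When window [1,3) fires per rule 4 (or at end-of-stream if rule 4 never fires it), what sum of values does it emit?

10

i=0 t=1 v=6: → [1,3),[0,2); WM=−∞
i=1 t=2 v=4: → [2,4),[1,3); WM=−∞
i=2 t=4 v=8: → [4,6),[3,5); WM=−∞
i=3 t=5 v=7: → [5,7),[4,6); WM=5; [0,2) fires=6 [1,3) fires=10 [2,4) fires=4 [3,5) fires=8
i=4 t=2 v=2: → [2,4),[1,3); WM=5
i=5 t=4 v=3: → [4,6),[3,5); WM=5
i=6 t=5 v=9: → [5,7),[4,6); WM=5
i=7 t=8 v=8: → [8,10),[7,9); WM=8; [4,6) fires=27 [5,7) fires=16
i=8 t=9 v=4: → [9,11),[8,10); WM=8
i=9 t=10 v=1: → [10,12),[9,11); WM=8
i=10 t=10 v=3: → [10,12),[9,11); WM=8
i=11 t=11 v=7: → [11,13),[10,12); WM=11; [7,9) fires=8 [8,10) fires=12 [9,11) fires=8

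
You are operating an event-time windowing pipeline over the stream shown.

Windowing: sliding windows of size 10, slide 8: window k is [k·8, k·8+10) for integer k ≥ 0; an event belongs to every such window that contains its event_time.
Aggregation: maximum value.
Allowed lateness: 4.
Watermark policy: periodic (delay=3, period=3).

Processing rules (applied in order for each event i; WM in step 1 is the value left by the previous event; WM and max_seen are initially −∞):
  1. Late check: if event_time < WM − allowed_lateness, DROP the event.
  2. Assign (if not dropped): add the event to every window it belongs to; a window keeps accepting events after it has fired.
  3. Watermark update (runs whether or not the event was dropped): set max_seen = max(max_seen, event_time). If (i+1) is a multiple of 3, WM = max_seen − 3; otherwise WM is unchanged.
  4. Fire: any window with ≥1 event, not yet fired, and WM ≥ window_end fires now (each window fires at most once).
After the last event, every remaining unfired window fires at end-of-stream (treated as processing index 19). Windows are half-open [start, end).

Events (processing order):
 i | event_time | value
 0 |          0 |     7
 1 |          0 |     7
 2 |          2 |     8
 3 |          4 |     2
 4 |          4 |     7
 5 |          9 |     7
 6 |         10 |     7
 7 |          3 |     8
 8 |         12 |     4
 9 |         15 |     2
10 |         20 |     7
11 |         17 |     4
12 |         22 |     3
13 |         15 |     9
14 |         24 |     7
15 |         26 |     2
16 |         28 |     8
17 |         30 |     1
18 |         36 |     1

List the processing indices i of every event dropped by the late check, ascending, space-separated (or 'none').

i=0 t=0 v=7: → [0,10); WM=−∞
i=1 t=0 v=7: → [0,10); WM=−∞
i=2 t=2 v=8: → [0,10); WM=-1
i=3 t=4 v=2: → [0,10); WM=-1
i=4 t=4 v=7: → [0,10); WM=-1
i=5 t=9 v=7: → [8,18),[0,10); WM=6
i=6 t=10 v=7: → [8,18); WM=6
i=7 t=3 v=8: → [0,10); WM=6
i=8 t=12 v=4: → [8,18); WM=9
i=9 t=15 v=2: → [8,18); WM=9
i=10 t=20 v=7: → [16,26); WM=9
i=11 t=17 v=4: → [16,26),[8,18); WM=17; [0,10) fires=8
i=12 t=22 v=3: → [16,26); WM=17
i=13 t=15 v=9: → [8,18); WM=17
i=14 t=24 v=7: → [24,34),[16,26); WM=21; [8,18) fires=9
i=15 t=26 v=2: → [24,34); WM=21
i=16 t=28 v=8: → [24,34); WM=21
i=17 t=30 v=1: → [24,34); WM=27; [16,26) fires=7
i=18 t=36 v=1: → [32,42); WM=27

none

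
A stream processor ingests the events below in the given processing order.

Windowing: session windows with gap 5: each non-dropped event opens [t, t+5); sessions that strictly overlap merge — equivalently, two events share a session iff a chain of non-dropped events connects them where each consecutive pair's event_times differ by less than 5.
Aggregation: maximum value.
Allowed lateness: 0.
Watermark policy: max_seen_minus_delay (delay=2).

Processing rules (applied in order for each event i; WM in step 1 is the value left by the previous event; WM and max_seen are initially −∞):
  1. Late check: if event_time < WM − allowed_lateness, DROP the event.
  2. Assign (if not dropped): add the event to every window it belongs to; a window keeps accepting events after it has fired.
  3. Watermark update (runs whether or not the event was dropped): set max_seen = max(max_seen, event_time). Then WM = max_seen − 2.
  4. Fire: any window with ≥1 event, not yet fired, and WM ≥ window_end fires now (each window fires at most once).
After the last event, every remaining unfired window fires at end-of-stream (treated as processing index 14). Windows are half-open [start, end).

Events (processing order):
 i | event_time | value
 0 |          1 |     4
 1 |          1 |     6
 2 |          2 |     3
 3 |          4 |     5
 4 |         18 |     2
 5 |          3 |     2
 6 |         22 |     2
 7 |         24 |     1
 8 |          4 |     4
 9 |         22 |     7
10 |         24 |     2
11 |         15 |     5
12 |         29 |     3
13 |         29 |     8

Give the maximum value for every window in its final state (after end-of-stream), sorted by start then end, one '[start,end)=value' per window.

[1,9)=6 [18,29)=7 [29,34)=8

i=0 t=1 v=4: → [1,6); WM=-1
i=1 t=1 v=6: → [1,6); WM=-1
i=2 t=2 v=3: → [1,7); WM=0
i=3 t=4 v=5: → [1,9); WM=2
i=4 t=18 v=2: → [18,23); WM=16
i=5 t=3 v=2: DROP (t<16-0); WM=16
i=6 t=22 v=2: → [18,27); WM=20
i=7 t=24 v=1: → [18,29); WM=22
i=8 t=4 v=4: DROP (t<22-0); WM=22
i=9 t=22 v=7: → [18,29); WM=22
i=10 t=24 v=2: → [18,29); WM=22
i=11 t=15 v=5: DROP (t<22-0); WM=22
i=12 t=29 v=3: → [29,34); WM=27
i=13 t=29 v=8: → [29,34); WM=27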